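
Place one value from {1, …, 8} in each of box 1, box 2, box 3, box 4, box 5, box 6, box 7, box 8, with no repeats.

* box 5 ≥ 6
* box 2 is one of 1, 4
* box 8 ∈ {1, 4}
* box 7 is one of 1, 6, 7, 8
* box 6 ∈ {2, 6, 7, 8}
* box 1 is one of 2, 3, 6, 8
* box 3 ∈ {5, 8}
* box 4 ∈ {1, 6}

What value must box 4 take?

The 8 variables draw from only 8 values {1, 2, 3, 4, 5, 6, 7, 8}, so each is used; only box 1 can be 3, hence box 1 = 3.
Among the 7 still-open variables, 2 fits only box 6 (and all 7 values in {1, 2, 4, 5, 6, 7, 8} must be used), so box 6 = 2.
The 6 still-open variables together cover exactly {1, 4, 5, 6, 7, 8} — 6 values for 6 variables — and 5 appears only in box 3's list, so box 3 = 5.
box 2 and box 8 between them cover only {1, 4} — a naked pair. Remove those values from box 4, box 7.
So box 4 = 6.

6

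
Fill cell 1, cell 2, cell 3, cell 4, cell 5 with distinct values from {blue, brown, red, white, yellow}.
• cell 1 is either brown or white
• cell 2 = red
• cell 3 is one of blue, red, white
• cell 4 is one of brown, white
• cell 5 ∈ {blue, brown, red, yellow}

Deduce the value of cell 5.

cell 2's domain is down to {red}, so cell 2 = red. So cell 3, cell 5 can't be red.
Among the 4 still-open variables, yellow fits only cell 5 (and all 4 values in {blue, brown, white, yellow} must be used), so cell 5 = yellow.

yellow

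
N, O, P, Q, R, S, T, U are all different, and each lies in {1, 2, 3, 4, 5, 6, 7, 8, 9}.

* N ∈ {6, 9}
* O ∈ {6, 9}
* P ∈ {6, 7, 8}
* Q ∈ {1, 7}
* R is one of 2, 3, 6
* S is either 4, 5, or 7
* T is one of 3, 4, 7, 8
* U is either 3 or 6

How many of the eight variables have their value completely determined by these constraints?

2

N and O between them cover only {6, 9} — a naked pair. Remove those values from P, R, U.
That leaves U = 3. Remove 3 from R, T.
R has just one choice, so R = 2.
Determined: R=2, U=3. The other variables each still have more than one consistent value. That makes 2.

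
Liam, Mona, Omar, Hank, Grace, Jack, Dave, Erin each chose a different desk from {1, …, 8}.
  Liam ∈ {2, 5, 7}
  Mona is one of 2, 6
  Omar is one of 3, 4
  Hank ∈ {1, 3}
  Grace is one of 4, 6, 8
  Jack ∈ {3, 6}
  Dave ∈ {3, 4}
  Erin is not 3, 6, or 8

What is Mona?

Among the 8 variables, 8 fits only Grace (and all 8 values in {1, 2, 3, 4, 5, 6, 7, 8} must be used), so Grace = 8.
Omar and Dave between them cover only {3, 4} — a naked pair. Remove those values from Hank, Jack, Erin.
That leaves Hank = 1. Eliminate 1 elsewhere: Erin.
Jack must be 6 (only option left). Strike 6 from Mona.
So Mona = 2.

2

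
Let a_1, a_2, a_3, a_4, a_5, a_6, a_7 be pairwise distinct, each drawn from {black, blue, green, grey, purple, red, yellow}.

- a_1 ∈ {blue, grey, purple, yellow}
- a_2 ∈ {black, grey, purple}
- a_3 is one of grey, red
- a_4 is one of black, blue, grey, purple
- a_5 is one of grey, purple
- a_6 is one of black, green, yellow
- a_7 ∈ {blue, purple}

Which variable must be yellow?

a_1

The 7 variables draw from only 7 values {black, blue, green, grey, purple, red, yellow}, so each is used; only a_6 can be green, hence a_6 = green.
The 6 still-open variables together cover exactly {black, blue, grey, purple, red, yellow} — 6 values for 6 variables — and red appears only in a_3's list, so a_3 = red.
The 5 still-open variables together cover exactly {black, blue, grey, purple, yellow} — 5 values for 5 variables — and yellow appears only in a_1's list, so a_1 = yellow.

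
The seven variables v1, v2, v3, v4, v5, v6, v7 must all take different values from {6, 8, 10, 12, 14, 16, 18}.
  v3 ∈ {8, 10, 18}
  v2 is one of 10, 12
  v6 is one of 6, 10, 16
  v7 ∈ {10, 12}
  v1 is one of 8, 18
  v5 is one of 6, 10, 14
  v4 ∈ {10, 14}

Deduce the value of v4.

Among the 7 variables, 16 fits only v6 (and all 7 values in {6, 8, 10, 12, 14, 16, 18} must be used), so v6 = 16.
The 6 still-open variables together cover exactly {6, 8, 10, 12, 14, 18} — 6 values for 6 variables — and 6 appears only in v5's list, so v5 = 6.
The 5 still-open variables together cover exactly {8, 10, 12, 14, 18} — 5 values for 5 variables — and 14 appears only in v4's list, so v4 = 14.

14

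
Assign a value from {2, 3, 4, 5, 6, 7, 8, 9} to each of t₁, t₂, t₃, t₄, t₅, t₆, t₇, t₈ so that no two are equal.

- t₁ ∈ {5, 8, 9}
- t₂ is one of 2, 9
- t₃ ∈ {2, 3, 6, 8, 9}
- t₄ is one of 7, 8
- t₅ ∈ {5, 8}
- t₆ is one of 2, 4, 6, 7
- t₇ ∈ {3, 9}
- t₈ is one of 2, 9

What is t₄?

Among the 8 variables, 4 fits only t₆ (and all 8 values in {2, 3, 4, 5, 6, 7, 8, 9} must be used), so t₆ = 4.
Among the 7 still-open variables, 6 fits only t₃ (and all 7 values in {2, 3, 5, 6, 7, 8, 9} must be used), so t₃ = 6.
The 6 still-open variables together cover exactly {2, 3, 5, 7, 8, 9} — 6 values for 6 variables — and 3 appears only in t₇'s list, so t₇ = 3.
Among the 5 still-open variables, 7 fits only t₄ (and all 5 values in {2, 5, 7, 8, 9} must be used), so t₄ = 7.

7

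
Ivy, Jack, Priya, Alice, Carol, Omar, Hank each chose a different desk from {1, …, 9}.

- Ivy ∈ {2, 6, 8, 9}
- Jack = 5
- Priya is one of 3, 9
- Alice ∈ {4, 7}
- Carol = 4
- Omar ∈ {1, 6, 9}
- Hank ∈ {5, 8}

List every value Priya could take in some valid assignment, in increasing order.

Jack's domain is down to {5}, so Jack = 5. Strike 5 from Hank.
Carol has just one choice, so Carol = 4. Remove 4 from Alice.
That leaves Hank = 8. So Ivy can't be 8.
Alice's domain is down to {7}, so Alice = 7.
No further eliminations apply; Priya can still be any of 3, 9.

3, 9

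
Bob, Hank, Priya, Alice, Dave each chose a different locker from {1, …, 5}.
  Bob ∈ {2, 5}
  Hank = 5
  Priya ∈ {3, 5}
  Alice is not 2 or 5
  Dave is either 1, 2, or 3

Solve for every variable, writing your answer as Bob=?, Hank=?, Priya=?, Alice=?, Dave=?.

Bob=2, Hank=5, Priya=3, Alice=4, Dave=1

Hank's domain is down to {5}, so Hank = 5. So Bob, Priya can't be 5.
Priya has just one choice, so Priya = 3. Strike 3 from Alice, Dave.
Bob has just one choice, so Bob = 2. Remove 2 from Dave.
That leaves Dave = 1. So Alice can't be 1.
Alice must be 4 (only option left).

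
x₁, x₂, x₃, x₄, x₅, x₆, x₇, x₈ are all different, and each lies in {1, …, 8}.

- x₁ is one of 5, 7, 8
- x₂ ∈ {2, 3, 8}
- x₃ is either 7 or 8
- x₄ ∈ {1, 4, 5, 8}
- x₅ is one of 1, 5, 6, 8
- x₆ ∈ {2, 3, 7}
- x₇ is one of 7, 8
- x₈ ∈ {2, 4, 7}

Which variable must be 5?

Among the 8 variables, 6 fits only x₅ (and all 8 values in {1, 2, 3, 4, 5, 6, 7, 8} must be used), so x₅ = 6.
The 7 still-open variables draw from only 7 values {1, 2, 3, 4, 5, 7, 8}, so each is used; only x₄ can be 1, hence x₄ = 1.
The 6 still-open variables draw from only 6 values {2, 3, 4, 5, 7, 8}, so each is used; only x₈ can be 4, hence x₈ = 4.
The 5 still-open variables together cover exactly {2, 3, 5, 7, 8} — 5 values for 5 variables — and 5 appears only in x₁'s list, so x₁ = 5.

x₁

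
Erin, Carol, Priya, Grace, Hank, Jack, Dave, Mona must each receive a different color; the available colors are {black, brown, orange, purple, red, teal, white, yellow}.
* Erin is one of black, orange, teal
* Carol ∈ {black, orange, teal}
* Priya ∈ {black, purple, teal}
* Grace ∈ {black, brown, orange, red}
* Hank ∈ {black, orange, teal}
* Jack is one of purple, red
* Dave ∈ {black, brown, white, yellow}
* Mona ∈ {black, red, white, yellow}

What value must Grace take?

brown

Erin, Carol, Hank share exactly the 3 values {black, orange, teal}; by pigeonhole those values go to them, so strike black, orange, teal from Priya, Grace, Dave, Mona.
Priya has just one choice, so Priya = purple. Strike purple from Jack.
That leaves Jack = red. So Grace, Mona can't be red.
So Grace = brown.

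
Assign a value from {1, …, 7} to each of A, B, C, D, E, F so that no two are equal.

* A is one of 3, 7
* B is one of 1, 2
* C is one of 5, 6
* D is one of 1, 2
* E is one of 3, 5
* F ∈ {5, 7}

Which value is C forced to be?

6

The 6 variables draw from only 6 values {1, 2, 3, 5, 6, 7}, so each is used; only C can be 6, hence C = 6.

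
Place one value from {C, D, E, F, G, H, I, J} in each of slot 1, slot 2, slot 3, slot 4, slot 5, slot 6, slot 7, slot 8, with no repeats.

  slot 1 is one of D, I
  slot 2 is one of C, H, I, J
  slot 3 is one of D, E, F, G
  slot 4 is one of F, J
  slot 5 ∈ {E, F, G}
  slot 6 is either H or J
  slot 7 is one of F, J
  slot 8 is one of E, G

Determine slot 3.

The 8 variables together cover exactly {C, D, E, F, G, H, I, J} — 8 values for 8 variables — and C appears only in slot 2's list, so slot 2 = C.
The 7 still-open variables together cover exactly {D, E, F, G, H, I, J} — 7 values for 7 variables — and H appears only in slot 6's list, so slot 6 = H.
Among the 6 still-open variables, I fits only slot 1 (and all 6 values in {D, E, F, G, I, J} must be used), so slot 1 = I.
Among the 5 still-open variables, D fits only slot 3 (and all 5 values in {D, E, F, G, J} must be used), so slot 3 = D.

D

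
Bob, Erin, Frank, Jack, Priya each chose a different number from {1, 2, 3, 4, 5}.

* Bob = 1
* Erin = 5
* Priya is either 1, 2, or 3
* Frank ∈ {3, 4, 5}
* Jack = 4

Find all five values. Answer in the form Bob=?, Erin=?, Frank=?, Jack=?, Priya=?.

Bob's domain is down to {1}, so Bob = 1. So Priya can't be 1.
Erin must be 5 (only option left). Remove 5 from Frank.
That leaves Jack = 4. Remove 4 from Frank.
Frank's domain is down to {3}, so Frank = 3. Remove 3 from Priya.
That leaves Priya = 2.

Bob=1, Erin=5, Frank=3, Jack=4, Priya=2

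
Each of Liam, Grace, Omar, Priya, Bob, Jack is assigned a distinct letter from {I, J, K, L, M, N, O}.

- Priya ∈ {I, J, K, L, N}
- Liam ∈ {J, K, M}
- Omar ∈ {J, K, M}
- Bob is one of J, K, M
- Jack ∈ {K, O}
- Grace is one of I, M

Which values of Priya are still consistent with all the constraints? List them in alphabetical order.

L, N

Liam, Omar, Bob between them cover only {J, K, M} — a naked triple. Remove those values from Grace, Priya, Jack.
Grace's domain is down to {I}, so Grace = I. Remove I from Priya.
That leaves Jack = O.
No further eliminations apply; Priya can still be any of L, N.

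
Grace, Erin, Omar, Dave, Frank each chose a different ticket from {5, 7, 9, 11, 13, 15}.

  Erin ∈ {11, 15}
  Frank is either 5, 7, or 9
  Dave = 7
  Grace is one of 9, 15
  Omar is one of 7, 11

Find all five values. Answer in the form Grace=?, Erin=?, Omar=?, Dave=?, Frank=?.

Dave must be 7 (only option left). Strike 7 from Omar, Frank.
Omar has just one choice, so Omar = 11. Eliminate 11 elsewhere: Erin.
That leaves Erin = 15. Remove 15 from Grace.
Grace has just one choice, so Grace = 9. Eliminate 9 elsewhere: Frank.
That leaves Frank = 5.

Grace=9, Erin=15, Omar=11, Dave=7, Frank=5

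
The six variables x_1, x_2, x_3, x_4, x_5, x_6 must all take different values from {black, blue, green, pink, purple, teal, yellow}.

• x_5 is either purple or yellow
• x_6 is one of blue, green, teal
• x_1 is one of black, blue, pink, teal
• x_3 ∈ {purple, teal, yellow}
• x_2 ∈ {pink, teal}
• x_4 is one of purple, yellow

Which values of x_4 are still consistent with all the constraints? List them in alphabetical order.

x_4 and x_5 share exactly the 2 values {purple, yellow}; by pigeonhole those values go to them, so strike purple, yellow from x_3.
That leaves x_3 = teal. Remove teal from x_1, x_2, x_6.
x_2's domain is down to {pink}, so x_2 = pink. Remove pink from x_1.
No further eliminations apply; x_4 can still be any of purple, yellow.

purple, yellow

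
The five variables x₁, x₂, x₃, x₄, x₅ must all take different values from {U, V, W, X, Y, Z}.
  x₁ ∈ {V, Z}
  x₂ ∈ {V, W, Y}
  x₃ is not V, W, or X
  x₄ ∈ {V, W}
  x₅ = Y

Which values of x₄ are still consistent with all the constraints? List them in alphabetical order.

V, W

x₅ has just one choice, so x₅ = Y. Remove Y from x₂, x₃.
The 4 still-open variables draw from only 4 values {U, V, W, Z}, so each is used; only x₃ can be U, hence x₃ = U.
The 3 still-open variables together cover exactly {V, W, Z} — 3 values for 3 variables — and Z appears only in x₁'s list, so x₁ = Z.
No further eliminations apply; x₄ can still be any of V, W.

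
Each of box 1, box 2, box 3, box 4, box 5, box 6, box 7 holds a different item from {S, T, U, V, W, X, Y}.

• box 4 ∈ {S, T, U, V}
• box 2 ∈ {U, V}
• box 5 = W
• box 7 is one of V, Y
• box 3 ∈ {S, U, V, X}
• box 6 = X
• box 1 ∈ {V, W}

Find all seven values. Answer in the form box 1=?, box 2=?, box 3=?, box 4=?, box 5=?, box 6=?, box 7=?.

box 5 must be W (only option left). Remove W from box 1.
box 6 has just one choice, so box 6 = X. Remove X from box 3.
box 1's domain is down to {V}, so box 1 = V. So box 2, box 3, box 4, box 7 can't be V.
That leaves box 2 = U. Strike U from box 3, box 4.
That leaves box 3 = S. So box 4 can't be S.
box 4 must be T (only option left).
box 7 has just one choice, so box 7 = Y.

box 1=V, box 2=U, box 3=S, box 4=T, box 5=W, box 6=X, box 7=Y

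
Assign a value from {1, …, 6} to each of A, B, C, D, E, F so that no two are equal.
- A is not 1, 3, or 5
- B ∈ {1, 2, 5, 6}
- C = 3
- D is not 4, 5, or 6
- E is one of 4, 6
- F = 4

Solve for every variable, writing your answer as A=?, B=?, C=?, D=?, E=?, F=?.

A=2, B=5, C=3, D=1, E=6, F=4

C's domain is down to {3}, so C = 3. Eliminate 3 elsewhere: D.
F's domain is down to {4}, so F = 4. Eliminate 4 elsewhere: A, E.
E's domain is down to {6}, so E = 6. Eliminate 6 elsewhere: A, B.
That leaves A = 2. Strike 2 from B, D.
D's domain is down to {1}, so D = 1. Strike 1 from B.
B's domain is down to {5}, so B = 5.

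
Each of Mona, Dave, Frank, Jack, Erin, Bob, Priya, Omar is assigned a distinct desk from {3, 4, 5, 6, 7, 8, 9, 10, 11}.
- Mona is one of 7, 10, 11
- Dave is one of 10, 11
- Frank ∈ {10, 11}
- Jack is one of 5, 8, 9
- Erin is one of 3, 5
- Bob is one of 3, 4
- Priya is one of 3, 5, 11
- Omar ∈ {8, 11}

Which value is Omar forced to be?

Among the 8 variables, 4 fits only Bob (and all 8 values in {3, 4, 5, 7, 8, 9, 10, 11} must be used), so Bob = 4.
The 7 still-open variables together cover exactly {3, 5, 7, 8, 9, 10, 11} — 7 values for 7 variables — and 7 appears only in Mona's list, so Mona = 7.
The 6 still-open variables draw from only 6 values {3, 5, 8, 9, 10, 11}, so each is used; only Jack can be 9, hence Jack = 9.
Among the 5 still-open variables, 8 fits only Omar (and all 5 values in {3, 5, 8, 10, 11} must be used), so Omar = 8.

8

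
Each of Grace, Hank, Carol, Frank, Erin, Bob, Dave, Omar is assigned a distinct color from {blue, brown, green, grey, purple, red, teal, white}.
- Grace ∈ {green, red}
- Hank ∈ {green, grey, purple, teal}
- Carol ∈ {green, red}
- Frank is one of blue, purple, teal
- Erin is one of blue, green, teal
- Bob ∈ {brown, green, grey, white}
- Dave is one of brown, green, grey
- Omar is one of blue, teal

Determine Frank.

The 8 variables draw from only 8 values {blue, brown, green, grey, purple, red, teal, white}, so each is used; only Bob can be white, hence Bob = white.
The 7 still-open variables together cover exactly {blue, brown, green, grey, purple, red, teal} — 7 values for 7 variables — and brown appears only in Dave's list, so Dave = brown.
The 6 still-open variables together cover exactly {blue, green, grey, purple, red, teal} — 6 values for 6 variables — and grey appears only in Hank's list, so Hank = grey.
Among the 5 still-open variables, purple fits only Frank (and all 5 values in {blue, green, purple, red, teal} must be used), so Frank = purple.

purple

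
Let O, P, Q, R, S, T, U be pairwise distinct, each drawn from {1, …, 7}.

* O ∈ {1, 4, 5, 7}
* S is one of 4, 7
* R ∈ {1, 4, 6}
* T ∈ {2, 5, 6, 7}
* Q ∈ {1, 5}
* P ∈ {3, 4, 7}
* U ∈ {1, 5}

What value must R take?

Among the 7 variables, 2 fits only T (and all 7 values in {1, 2, 3, 4, 5, 6, 7} must be used), so T = 2.
The 6 still-open variables together cover exactly {1, 3, 4, 5, 6, 7} — 6 values for 6 variables — and 3 appears only in P's list, so P = 3.
The 5 still-open variables together cover exactly {1, 4, 5, 6, 7} — 5 values for 5 variables — and 6 appears only in R's list, so R = 6.

6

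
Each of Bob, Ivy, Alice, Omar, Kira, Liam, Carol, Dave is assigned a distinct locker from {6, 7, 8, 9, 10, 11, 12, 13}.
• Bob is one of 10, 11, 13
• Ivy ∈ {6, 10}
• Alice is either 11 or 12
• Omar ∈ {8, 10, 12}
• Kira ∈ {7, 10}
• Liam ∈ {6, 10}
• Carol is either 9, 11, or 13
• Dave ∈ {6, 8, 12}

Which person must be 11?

Alice

Among the 8 variables, 7 fits only Kira (and all 8 values in {6, 7, 8, 9, 10, 11, 12, 13} must be used), so Kira = 7.
The 7 still-open variables together cover exactly {6, 8, 9, 10, 11, 12, 13} — 7 values for 7 variables — and 9 appears only in Carol's list, so Carol = 9.
The 6 still-open variables together cover exactly {6, 8, 10, 11, 12, 13} — 6 values for 6 variables — and 13 appears only in Bob's list, so Bob = 13.
The 5 still-open variables together cover exactly {6, 8, 10, 11, 12} — 5 values for 5 variables — and 11 appears only in Alice's list, so Alice = 11.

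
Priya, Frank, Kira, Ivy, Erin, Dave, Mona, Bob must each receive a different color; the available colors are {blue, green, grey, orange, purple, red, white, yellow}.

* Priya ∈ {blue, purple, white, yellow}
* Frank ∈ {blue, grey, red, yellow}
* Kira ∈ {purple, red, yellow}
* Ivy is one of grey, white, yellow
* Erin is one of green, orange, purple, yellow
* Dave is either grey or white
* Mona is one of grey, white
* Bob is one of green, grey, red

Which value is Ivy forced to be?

yellow

The 8 variables together cover exactly {blue, green, grey, orange, purple, red, white, yellow} — 8 values for 8 variables — and orange appears only in Erin's list, so Erin = orange.
The 7 still-open variables together cover exactly {blue, green, grey, purple, red, white, yellow} — 7 values for 7 variables — and green appears only in Bob's list, so Bob = green.
Dave and Mona between them cover only {grey, white} — a naked pair. Remove those values from Priya, Frank, Ivy.
So Ivy = yellow.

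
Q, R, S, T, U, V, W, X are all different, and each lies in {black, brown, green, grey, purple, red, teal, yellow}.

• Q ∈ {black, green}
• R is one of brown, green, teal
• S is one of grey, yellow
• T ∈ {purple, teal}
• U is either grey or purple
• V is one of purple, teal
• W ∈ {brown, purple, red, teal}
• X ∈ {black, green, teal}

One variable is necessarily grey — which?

U

Among the 8 variables, red fits only W (and all 8 values in {black, brown, green, grey, purple, red, teal, yellow} must be used), so W = red.
The 7 still-open variables draw from only 7 values {black, brown, green, grey, purple, teal, yellow}, so each is used; only R can be brown, hence R = brown.
The 6 still-open variables together cover exactly {black, green, grey, purple, teal, yellow} — 6 values for 6 variables — and yellow appears only in S's list, so S = yellow.
The 5 still-open variables together cover exactly {black, green, grey, purple, teal} — 5 values for 5 variables — and grey appears only in U's list, so U = grey.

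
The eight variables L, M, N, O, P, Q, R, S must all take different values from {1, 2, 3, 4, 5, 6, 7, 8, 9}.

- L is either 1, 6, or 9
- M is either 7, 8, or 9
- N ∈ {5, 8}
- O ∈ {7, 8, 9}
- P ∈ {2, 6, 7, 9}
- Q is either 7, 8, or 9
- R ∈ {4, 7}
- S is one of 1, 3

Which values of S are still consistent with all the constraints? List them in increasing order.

M, O, Q between them cover only {7, 8, 9} — a naked triple. Remove those values from L, N, P, R.
That leaves N = 5.
R must be 4 (only option left).
No further eliminations apply; S can still be any of 1, 3.

1, 3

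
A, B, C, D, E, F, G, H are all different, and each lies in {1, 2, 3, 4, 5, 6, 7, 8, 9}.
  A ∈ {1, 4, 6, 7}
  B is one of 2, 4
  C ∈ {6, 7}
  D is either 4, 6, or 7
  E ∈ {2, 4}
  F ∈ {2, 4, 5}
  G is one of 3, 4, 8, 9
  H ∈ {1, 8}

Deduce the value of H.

8

The 2 variables B and E are confined to {2, 4}, which locks those values in; drop them from A, D, F, G.
F must be 5 (only option left).
The 2 variables C and D are confined to {6, 7}, which locks those values in; drop them from A.
That leaves A = 1. So H can't be 1.
So H = 8.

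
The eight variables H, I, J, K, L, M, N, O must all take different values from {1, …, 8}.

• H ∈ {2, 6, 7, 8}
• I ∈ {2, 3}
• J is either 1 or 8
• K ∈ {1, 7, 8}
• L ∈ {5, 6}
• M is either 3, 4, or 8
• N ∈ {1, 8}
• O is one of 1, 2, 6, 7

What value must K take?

The 8 variables together cover exactly {1, 2, 3, 4, 5, 6, 7, 8} — 8 values for 8 variables — and 4 appears only in M's list, so M = 4.
The 7 still-open variables draw from only 7 values {1, 2, 3, 5, 6, 7, 8}, so each is used; only I can be 3, hence I = 3.
The 6 still-open variables together cover exactly {1, 2, 5, 6, 7, 8} — 6 values for 6 variables — and 5 appears only in L's list, so L = 5.
The 2 variables J and N are confined to {1, 8}, which locks those values in; drop them from H, K, O.
So K = 7.

7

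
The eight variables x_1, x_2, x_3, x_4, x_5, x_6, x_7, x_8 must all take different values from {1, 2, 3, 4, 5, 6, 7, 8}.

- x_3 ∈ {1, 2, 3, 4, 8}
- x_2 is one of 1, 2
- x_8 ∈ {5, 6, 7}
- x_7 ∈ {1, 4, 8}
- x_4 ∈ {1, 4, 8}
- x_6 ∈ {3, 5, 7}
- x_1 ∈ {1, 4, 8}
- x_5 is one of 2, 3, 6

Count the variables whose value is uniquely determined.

x_1, x_4, x_7 share exactly the 3 values {1, 4, 8}; by pigeonhole those values go to them, so strike 1, 4, 8 from x_2, x_3.
x_2's domain is down to {2}, so x_2 = 2. Strike 2 from x_3, x_5.
x_3 must be 3 (only option left). Strike 3 from x_5, x_6.
x_5 has just one choice, so x_5 = 6. Eliminate 6 elsewhere: x_8.
Determined: x_2=2, x_3=3, x_5=6. The other variables each still have more than one consistent value. That makes 3.

3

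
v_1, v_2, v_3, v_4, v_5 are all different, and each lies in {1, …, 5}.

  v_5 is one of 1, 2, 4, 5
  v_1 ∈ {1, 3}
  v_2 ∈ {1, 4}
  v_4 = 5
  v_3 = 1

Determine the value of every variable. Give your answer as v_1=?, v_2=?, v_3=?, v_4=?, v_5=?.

v_3 must be 1 (only option left). So v_1, v_2, v_5 can't be 1.
That leaves v_4 = 5. Eliminate 5 elsewhere: v_5.
v_1's domain is down to {3}, so v_1 = 3.
That leaves v_2 = 4. Eliminate 4 elsewhere: v_5.
v_5's domain is down to {2}, so v_5 = 2.

v_1=3, v_2=4, v_3=1, v_4=5, v_5=2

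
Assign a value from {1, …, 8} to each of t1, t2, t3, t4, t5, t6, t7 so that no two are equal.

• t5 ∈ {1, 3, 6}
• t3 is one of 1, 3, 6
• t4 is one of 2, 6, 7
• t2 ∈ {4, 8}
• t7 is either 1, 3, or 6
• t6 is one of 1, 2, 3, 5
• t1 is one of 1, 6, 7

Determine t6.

The 3 variables t3, t5, t7 are confined to {1, 3, 6}, which locks those values in; drop them from t1, t4, t6.
That leaves t1 = 7. Strike 7 from t4.
t4 must be 2 (only option left). Eliminate 2 elsewhere: t6.
So t6 = 5.

5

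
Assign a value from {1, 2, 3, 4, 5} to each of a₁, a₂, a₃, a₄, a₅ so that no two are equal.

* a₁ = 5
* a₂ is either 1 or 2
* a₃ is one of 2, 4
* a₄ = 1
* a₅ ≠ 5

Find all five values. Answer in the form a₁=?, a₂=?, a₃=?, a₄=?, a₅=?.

a₁=5, a₂=2, a₃=4, a₄=1, a₅=3

a₁'s domain is down to {5}, so a₁ = 5.
a₄ must be 1 (only option left). So a₂, a₅ can't be 1.
a₂ has just one choice, so a₂ = 2. Eliminate 2 elsewhere: a₃, a₅.
a₃ has just one choice, so a₃ = 4. Strike 4 from a₅.
That leaves a₅ = 3.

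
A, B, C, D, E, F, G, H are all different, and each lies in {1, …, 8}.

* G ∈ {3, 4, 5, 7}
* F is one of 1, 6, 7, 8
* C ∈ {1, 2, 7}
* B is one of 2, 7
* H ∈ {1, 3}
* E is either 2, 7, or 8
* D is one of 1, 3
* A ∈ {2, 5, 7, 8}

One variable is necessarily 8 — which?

E

The 8 variables together cover exactly {1, 2, 3, 4, 5, 6, 7, 8} — 8 values for 8 variables — and 4 appears only in G's list, so G = 4.
The 7 still-open variables together cover exactly {1, 2, 3, 5, 6, 7, 8} — 7 values for 7 variables — and 5 appears only in A's list, so A = 5.
The 6 still-open variables together cover exactly {1, 2, 3, 6, 7, 8} — 6 values for 6 variables — and 6 appears only in F's list, so F = 6.
Among the 5 still-open variables, 8 fits only E (and all 5 values in {1, 2, 3, 7, 8} must be used), so E = 8.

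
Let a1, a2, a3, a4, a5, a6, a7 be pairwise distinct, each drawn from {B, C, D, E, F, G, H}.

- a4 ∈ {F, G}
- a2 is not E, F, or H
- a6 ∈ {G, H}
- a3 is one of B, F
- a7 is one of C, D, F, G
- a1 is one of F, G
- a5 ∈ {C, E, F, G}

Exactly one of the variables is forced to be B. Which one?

a3

The 7 variables draw from only 7 values {B, C, D, E, F, G, H}, so each is used; only a5 can be E, hence a5 = E.
The 6 still-open variables together cover exactly {B, C, D, F, G, H} — 6 values for 6 variables — and H appears only in a6's list, so a6 = H.
a1 and a4 between them cover only {F, G} — a naked pair. Remove those values from a2, a3, a7.
So B goes to a3.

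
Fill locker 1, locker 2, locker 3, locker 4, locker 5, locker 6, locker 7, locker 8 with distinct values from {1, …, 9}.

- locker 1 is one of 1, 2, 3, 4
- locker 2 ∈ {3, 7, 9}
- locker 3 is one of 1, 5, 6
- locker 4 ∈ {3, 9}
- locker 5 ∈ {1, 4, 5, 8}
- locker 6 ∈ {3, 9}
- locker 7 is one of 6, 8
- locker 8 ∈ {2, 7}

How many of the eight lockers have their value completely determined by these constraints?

2

locker 4 and locker 6 between them cover only {3, 9} — a naked pair. Remove those values from locker 1, locker 2.
locker 2 has just one choice, so locker 2 = 7. Remove 7 from locker 8.
locker 8 must be 2 (only option left). So locker 1 can't be 2.
Determined: locker 2=7, locker 8=2. The other lockers each still have more than one consistent value. That makes 2.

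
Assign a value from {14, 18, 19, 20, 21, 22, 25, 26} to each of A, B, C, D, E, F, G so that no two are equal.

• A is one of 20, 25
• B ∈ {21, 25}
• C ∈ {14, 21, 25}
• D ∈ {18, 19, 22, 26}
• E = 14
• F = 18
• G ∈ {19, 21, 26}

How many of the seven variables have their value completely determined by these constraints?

3

E must be 14 (only option left). Remove 14 from C.
F must be 18 (only option left). So D can't be 18.
B and C share exactly the 2 values {21, 25}; by pigeonhole those values go to them, so strike 21, 25 from A, G.
A has just one choice, so A = 20.
Determined: A=20, E=14, F=18. The other variables each still have more than one consistent value. That makes 3.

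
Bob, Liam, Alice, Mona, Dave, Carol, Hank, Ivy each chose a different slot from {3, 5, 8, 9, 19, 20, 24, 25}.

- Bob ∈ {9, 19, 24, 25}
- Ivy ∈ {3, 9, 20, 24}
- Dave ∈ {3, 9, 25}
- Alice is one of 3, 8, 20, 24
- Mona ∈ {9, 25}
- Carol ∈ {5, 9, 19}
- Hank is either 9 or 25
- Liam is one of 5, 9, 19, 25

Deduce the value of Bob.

24

Among the 8 variables, 8 fits only Alice (and all 8 values in {3, 5, 8, 9, 19, 20, 24, 25} must be used), so Alice = 8.
Among the 7 still-open variables, 20 fits only Ivy (and all 7 values in {3, 5, 9, 19, 20, 24, 25} must be used), so Ivy = 20.
Among the 6 still-open variables, 3 fits only Dave (and all 6 values in {3, 5, 9, 19, 24, 25} must be used), so Dave = 3.
The 5 still-open variables draw from only 5 values {5, 9, 19, 24, 25}, so each is used; only Bob can be 24, hence Bob = 24.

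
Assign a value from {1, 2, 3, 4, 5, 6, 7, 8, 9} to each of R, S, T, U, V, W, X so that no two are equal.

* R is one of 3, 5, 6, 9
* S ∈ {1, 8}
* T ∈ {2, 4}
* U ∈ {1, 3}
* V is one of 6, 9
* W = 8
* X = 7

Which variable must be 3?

U

W's domain is down to {8}, so W = 8. Eliminate 8 elsewhere: S.
X's domain is down to {7}, so X = 7.
That leaves S = 1. Strike 1 from U.
So 3 goes to U.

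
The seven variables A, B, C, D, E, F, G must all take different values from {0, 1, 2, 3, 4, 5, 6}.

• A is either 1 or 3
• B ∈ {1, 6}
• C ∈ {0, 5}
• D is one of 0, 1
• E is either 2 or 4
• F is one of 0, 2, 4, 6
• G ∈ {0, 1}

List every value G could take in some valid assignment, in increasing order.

0, 1

Among the 7 variables, 3 fits only A (and all 7 values in {0, 1, 2, 3, 4, 5, 6} must be used), so A = 3.
The 6 still-open variables together cover exactly {0, 1, 2, 4, 5, 6} — 6 values for 6 variables — and 5 appears only in C's list, so C = 5.
D and G between them cover only {0, 1} — a naked pair. Remove those values from B, F.
That leaves B = 6. Strike 6 from F.
No further eliminations apply; G can still be any of 0, 1.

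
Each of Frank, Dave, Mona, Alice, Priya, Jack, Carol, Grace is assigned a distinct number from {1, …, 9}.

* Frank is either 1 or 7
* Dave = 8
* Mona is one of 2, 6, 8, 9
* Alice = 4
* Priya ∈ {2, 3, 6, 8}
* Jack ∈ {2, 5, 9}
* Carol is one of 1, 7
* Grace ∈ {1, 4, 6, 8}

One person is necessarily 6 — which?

Dave has just one choice, so Dave = 8. So Mona, Priya, Grace can't be 8.
Alice has just one choice, so Alice = 4. So Grace can't be 4.
Frank and Carol share exactly the 2 values {1, 7}; by pigeonhole those values go to them, so strike 1, 7 from Grace.
So 6 goes to Grace.

Grace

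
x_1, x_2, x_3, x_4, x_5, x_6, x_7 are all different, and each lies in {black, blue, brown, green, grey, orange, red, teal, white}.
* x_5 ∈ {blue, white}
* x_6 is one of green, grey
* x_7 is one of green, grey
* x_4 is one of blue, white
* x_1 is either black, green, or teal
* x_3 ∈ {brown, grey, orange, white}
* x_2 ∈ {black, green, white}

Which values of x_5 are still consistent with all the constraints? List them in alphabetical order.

blue, white

x_4 and x_5 between them cover only {blue, white} — a naked pair. Remove those values from x_2, x_3.
x_6 and x_7 between them cover only {green, grey} — a naked pair. Remove those values from x_1, x_2, x_3.
x_2's domain is down to {black}, so x_2 = black. So x_1 can't be black.
x_1 must be teal (only option left).
No further eliminations apply; x_5 can still be any of blue, white.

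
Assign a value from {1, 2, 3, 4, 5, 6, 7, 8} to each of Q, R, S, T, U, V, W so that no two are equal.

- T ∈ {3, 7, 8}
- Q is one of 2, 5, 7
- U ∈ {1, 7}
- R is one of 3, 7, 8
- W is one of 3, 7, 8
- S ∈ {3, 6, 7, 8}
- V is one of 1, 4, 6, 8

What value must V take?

R, T, W share exactly the 3 values {3, 7, 8}; by pigeonhole those values go to them, so strike 3, 7, 8 from Q, S, U, V.
S must be 6 (only option left). Eliminate 6 elsewhere: V.
That leaves U = 1. So V can't be 1.
So V = 4.

4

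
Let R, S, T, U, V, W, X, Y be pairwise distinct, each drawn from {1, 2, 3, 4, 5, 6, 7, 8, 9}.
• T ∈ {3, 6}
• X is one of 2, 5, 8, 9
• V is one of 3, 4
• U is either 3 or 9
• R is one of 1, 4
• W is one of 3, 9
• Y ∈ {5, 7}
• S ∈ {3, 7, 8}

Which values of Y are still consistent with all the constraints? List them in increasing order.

U and W share exactly the 2 values {3, 9}; by pigeonhole those values go to them, so strike 3, 9 from S, T, V, X.
T has just one choice, so T = 6.
That leaves V = 4. Remove 4 from R.
R's domain is down to {1}, so R = 1.
No further eliminations apply; Y can still be any of 5, 7.

5, 7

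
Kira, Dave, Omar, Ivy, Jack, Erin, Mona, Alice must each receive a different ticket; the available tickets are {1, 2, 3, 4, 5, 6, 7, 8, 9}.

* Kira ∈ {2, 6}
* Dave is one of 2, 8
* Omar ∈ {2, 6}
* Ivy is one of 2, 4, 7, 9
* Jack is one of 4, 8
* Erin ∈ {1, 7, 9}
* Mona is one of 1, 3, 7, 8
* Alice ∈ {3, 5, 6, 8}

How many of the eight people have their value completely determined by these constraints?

2

Kira and Omar between them cover only {2, 6} — a naked pair. Remove those values from Dave, Ivy, Alice.
That leaves Dave = 8. Strike 8 from Jack, Mona, Alice.
Jack's domain is down to {4}, so Jack = 4. So Ivy can't be 4.
Determined: Dave=8, Jack=4. The other people each still have more than one consistent value. That makes 2.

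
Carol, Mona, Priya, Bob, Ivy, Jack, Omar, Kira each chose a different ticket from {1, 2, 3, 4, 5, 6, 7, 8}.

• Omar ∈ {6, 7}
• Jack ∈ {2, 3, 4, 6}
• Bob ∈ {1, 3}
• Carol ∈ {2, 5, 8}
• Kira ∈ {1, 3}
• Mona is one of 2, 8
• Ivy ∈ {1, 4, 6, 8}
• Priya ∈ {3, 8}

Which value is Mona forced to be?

2

The 8 variables together cover exactly {1, 2, 3, 4, 5, 6, 7, 8} — 8 values for 8 variables — and 5 appears only in Carol's list, so Carol = 5.
The 7 still-open variables draw from only 7 values {1, 2, 3, 4, 6, 7, 8}, so each is used; only Omar can be 7, hence Omar = 7.
Bob and Kira share exactly the 2 values {1, 3}; by pigeonhole those values go to them, so strike 1, 3 from Priya, Ivy, Jack.
Priya's domain is down to {8}, so Priya = 8. Strike 8 from Mona, Ivy.
So Mona = 2.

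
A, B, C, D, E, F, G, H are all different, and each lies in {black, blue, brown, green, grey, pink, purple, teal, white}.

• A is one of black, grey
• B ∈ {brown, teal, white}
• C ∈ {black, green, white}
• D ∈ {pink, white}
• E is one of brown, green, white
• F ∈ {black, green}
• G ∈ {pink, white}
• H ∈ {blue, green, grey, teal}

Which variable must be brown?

The 8 variables together cover exactly {black, blue, brown, green, grey, pink, teal, white} — 8 values for 8 variables — and blue appears only in H's list, so H = blue.
The 7 still-open variables together cover exactly {black, brown, green, grey, pink, teal, white} — 7 values for 7 variables — and grey appears only in A's list, so A = grey.
The 6 still-open variables together cover exactly {black, brown, green, pink, teal, white} — 6 values for 6 variables — and teal appears only in B's list, so B = teal.
Among the 5 still-open variables, brown fits only E (and all 5 values in {black, brown, green, pink, white} must be used), so E = brown.

E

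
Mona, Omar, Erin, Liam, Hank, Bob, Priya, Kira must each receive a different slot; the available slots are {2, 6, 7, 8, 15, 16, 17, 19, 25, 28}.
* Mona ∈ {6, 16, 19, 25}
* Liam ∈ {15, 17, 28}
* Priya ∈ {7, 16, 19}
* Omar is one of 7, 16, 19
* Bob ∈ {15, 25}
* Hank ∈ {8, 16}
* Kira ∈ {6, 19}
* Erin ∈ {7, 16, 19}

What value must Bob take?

Omar, Erin, Priya share exactly the 3 values {7, 16, 19}; by pigeonhole those values go to them, so strike 7, 16, 19 from Mona, Hank, Kira.
That leaves Hank = 8.
That leaves Kira = 6. Strike 6 from Mona.
Mona has just one choice, so Mona = 25. Strike 25 from Bob.
So Bob = 15.

15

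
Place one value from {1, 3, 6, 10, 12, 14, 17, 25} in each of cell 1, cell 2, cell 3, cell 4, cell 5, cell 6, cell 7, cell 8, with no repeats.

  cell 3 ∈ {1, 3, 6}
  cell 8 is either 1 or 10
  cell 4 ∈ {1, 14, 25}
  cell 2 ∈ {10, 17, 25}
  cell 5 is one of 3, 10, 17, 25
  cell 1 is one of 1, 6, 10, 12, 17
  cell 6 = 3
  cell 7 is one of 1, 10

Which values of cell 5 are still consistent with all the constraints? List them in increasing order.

cell 6 has just one choice, so cell 6 = 3. Strike 3 from cell 3, cell 5.
The 7 still-open variables draw from only 7 values {1, 6, 10, 12, 14, 17, 25}, so each is used; only cell 1 can be 12, hence cell 1 = 12.
The 6 still-open variables draw from only 6 values {1, 6, 10, 14, 17, 25}, so each is used; only cell 3 can be 6, hence cell 3 = 6.
The 5 still-open variables draw from only 5 values {1, 10, 14, 17, 25}, so each is used; only cell 4 can be 14, hence cell 4 = 14.
cell 7 and cell 8 between them cover only {1, 10} — a naked pair. Remove those values from cell 2, cell 5.
No further eliminations apply; cell 5 can still be any of 17, 25.

17, 25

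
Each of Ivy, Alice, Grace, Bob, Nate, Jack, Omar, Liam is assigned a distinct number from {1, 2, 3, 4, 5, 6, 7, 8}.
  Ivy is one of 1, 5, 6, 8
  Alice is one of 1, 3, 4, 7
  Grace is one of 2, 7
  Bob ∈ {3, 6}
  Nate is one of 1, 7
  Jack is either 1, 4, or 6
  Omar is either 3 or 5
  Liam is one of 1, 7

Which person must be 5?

Among the 8 variables, 2 fits only Grace (and all 8 values in {1, 2, 3, 4, 5, 6, 7, 8} must be used), so Grace = 2.
The 7 still-open variables together cover exactly {1, 3, 4, 5, 6, 7, 8} — 7 values for 7 variables — and 8 appears only in Ivy's list, so Ivy = 8.
The 6 still-open variables draw from only 6 values {1, 3, 4, 5, 6, 7}, so each is used; only Omar can be 5, hence Omar = 5.

Omar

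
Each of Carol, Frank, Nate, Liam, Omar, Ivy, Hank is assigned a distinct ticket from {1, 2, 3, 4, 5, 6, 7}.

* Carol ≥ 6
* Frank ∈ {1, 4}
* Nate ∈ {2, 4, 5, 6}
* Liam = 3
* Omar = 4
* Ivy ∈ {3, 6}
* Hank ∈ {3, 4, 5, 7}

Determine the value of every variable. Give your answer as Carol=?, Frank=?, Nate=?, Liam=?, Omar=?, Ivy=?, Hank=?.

Liam must be 3 (only option left). Eliminate 3 elsewhere: Ivy, Hank.
That leaves Omar = 4. Remove 4 from Frank, Nate, Hank.
Ivy must be 6 (only option left). Remove 6 from Carol, Nate.
That leaves Carol = 7. Remove 7 from Hank.
Frank must be 1 (only option left).
Hank's domain is down to {5}, so Hank = 5. So Nate can't be 5.
Nate has just one choice, so Nate = 2.

Carol=7, Frank=1, Nate=2, Liam=3, Omar=4, Ivy=6, Hank=5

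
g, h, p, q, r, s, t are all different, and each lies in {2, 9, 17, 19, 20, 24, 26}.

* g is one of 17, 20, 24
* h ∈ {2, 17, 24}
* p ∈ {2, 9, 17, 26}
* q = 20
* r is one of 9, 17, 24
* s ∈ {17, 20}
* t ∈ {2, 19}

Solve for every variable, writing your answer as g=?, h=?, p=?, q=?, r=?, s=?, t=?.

g=24, h=2, p=26, q=20, r=9, s=17, t=19

q's domain is down to {20}, so q = 20. Strike 20 from g, s.
That leaves s = 17. So g, h, p, r can't be 17.
g's domain is down to {24}, so g = 24. Remove 24 from h, r.
That leaves h = 2. Strike 2 from p, t.
r must be 9 (only option left). Remove 9 from p.
That leaves t = 19.
p has just one choice, so p = 26.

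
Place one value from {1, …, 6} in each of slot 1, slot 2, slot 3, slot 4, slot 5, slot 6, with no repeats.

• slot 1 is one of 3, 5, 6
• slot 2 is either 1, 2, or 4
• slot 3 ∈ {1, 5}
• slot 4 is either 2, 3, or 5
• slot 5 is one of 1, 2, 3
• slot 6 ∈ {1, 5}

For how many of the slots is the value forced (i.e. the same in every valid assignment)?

Among the 6 variables, 4 fits only slot 2 (and all 6 values in {1, 2, 3, 4, 5, 6} must be used), so slot 2 = 4.
The 5 still-open variables draw from only 5 values {1, 2, 3, 5, 6}, so each is used; only slot 1 can be 6, hence slot 1 = 6.
slot 3 and slot 6 share exactly the 2 values {1, 5}; by pigeonhole those values go to them, so strike 1, 5 from slot 4, slot 5.
Determined: slot 1=6, slot 2=4. The other slots each still have more than one consistent value. That makes 2.

2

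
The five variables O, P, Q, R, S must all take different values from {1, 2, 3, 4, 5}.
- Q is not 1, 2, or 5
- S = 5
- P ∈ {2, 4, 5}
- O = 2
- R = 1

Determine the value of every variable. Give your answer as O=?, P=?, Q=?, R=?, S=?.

O=2, P=4, Q=3, R=1, S=5

O must be 2 (only option left). Eliminate 2 elsewhere: P.
That leaves R = 1.
That leaves S = 5. Strike 5 from P.
P must be 4 (only option left). Remove 4 from Q.
Q has just one choice, so Q = 3.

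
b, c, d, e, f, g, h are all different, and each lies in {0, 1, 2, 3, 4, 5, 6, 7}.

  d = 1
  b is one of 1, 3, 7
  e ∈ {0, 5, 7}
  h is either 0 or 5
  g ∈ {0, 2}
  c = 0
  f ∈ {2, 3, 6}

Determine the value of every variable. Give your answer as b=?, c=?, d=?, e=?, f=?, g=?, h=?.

c's domain is down to {0}, so c = 0. Remove 0 from e, g, h.
d has just one choice, so d = 1. Strike 1 from b.
g has just one choice, so g = 2. Strike 2 from f.
h must be 5 (only option left). So e can't be 5.
e has just one choice, so e = 7. Strike 7 from b.
b's domain is down to {3}, so b = 3. Strike 3 from f.
f must be 6 (only option left).

b=3, c=0, d=1, e=7, f=6, g=2, h=5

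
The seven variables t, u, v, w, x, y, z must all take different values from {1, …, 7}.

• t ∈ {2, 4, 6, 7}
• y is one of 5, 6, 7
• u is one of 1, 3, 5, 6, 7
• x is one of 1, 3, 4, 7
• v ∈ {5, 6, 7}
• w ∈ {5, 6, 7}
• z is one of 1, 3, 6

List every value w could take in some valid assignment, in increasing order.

5, 6, 7

Among the 7 variables, 2 fits only t (and all 7 values in {1, 2, 3, 4, 5, 6, 7} must be used), so t = 2.
The 6 still-open variables draw from only 6 values {1, 3, 4, 5, 6, 7}, so each is used; only x can be 4, hence x = 4.
The 3 variables v, w, y are confined to {5, 6, 7}, which locks those values in; drop them from u, z.
No further eliminations apply; w can still be any of 5, 6, 7.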